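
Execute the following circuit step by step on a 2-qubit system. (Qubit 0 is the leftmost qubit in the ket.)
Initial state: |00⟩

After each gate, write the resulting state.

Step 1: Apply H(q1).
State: 1/√2|00⟩ + 1/√2|01⟩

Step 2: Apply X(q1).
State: 1/√2|00⟩ + 1/√2|01⟩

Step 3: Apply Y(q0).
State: (1/√2)i|10⟩ + (1/√2)i|11⟩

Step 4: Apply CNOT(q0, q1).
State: (1/√2)i|10⟩ + (1/√2)i|11⟩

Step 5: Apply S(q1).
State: (1/√2)i|10⟩ - 1/√2|11⟩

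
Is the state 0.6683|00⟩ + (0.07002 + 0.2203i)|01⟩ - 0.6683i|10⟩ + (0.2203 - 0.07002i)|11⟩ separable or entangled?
Separable

Writing the state as a|00⟩ + b|01⟩ + c|10⟩ + d|11⟩, it is a product state iff ad − bc = 0.
Here (a, b, c, d) = (0.6683, (0.07002 + 0.2203i), -0.6683i, (0.2203 - 0.07002i)): ad − bc = (0.6683)(0.2203 - 0.07002i) − (0.07002 + 0.2203i)(-0.6683i) = 0, so the state is separable.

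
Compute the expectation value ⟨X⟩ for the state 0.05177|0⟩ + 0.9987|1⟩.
0.1034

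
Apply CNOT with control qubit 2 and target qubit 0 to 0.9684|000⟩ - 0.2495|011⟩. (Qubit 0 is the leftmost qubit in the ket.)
0.9684|000⟩ - 0.2495|111⟩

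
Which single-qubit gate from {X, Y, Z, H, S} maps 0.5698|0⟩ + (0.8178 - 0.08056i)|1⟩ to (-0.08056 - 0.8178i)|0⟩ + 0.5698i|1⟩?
Y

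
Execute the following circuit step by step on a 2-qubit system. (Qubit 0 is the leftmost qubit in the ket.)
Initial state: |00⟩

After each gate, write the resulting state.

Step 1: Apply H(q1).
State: 1/√2|00⟩ + 1/√2|01⟩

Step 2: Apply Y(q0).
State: (1/√2)i|10⟩ + (1/√2)i|11⟩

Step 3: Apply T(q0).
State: (-1/2 + (1/2)i)|10⟩ + (-1/2 + (1/2)i)|11⟩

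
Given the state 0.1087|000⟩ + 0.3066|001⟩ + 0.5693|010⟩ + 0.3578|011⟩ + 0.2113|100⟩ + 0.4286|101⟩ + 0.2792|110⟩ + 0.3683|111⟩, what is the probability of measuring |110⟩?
0.07795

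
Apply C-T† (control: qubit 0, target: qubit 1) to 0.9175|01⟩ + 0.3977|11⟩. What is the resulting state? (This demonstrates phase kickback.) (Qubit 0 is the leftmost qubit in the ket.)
0.9175|01⟩ + (0.2812 - 0.2812i)|11⟩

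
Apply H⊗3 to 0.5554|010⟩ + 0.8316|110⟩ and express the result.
0.4904|000⟩ + 0.4904|001⟩ - 0.4904|010⟩ - 0.4904|011⟩ - 0.09765|100⟩ - 0.09765|101⟩ + 0.09765|110⟩ + 0.09765|111⟩

H⊗3 gives amp(|y⟩) = (1/2√2) Σ_x (−1)^(x·y) amp(|x⟩), where x·y is the number of positions in which both x and y have a 1.
|000⟩: (0.5554 + 0.8316)/(2√2) = 0.4904
|001⟩: (0.5554 + 0.8316)/(2√2) = 0.4904
|010⟩: (-0.5554 - 0.8316)/(2√2) = -0.4904
|011⟩: (-0.5554 - 0.8316)/(2√2) = -0.4904
|100⟩: (0.5554 - 0.8316)/(2√2) = -0.09765
|101⟩: (0.5554 - 0.8316)/(2√2) = -0.09765
|110⟩: (-0.5554 + 0.8316)/(2√2) = 0.09765
|111⟩: (-0.5554 + 0.8316)/(2√2) = 0.09765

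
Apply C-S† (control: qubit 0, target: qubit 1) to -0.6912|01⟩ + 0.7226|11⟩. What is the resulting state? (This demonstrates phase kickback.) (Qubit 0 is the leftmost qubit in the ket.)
-0.6912|01⟩ - 0.7226i|11⟩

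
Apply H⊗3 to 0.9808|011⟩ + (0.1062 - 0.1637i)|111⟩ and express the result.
(0.3843 - 0.05788i)|000⟩ + (-0.3843 + 0.05788i)|001⟩ + (-0.3843 + 0.05788i)|010⟩ + (0.3843 - 0.05788i)|011⟩ + (0.3092 + 0.05788i)|100⟩ + (-0.3092 - 0.05788i)|101⟩ + (-0.3092 - 0.05788i)|110⟩ + (0.3092 + 0.05788i)|111⟩

H⊗3 gives amp(|y⟩) = (1/2√2) Σ_x (−1)^(x·y) amp(|x⟩), where x·y is the number of positions in which both x and y have a 1.
|000⟩: (0.9808 + (0.1062 - 0.1637i))/(2√2) = (0.3843 - 0.05788i)
|001⟩: (-0.9808 - (0.1062 - 0.1637i))/(2√2) = (-0.3843 + 0.05788i)
|010⟩: (-0.9808 - (0.1062 - 0.1637i))/(2√2) = (-0.3843 + 0.05788i)
|011⟩: (0.9808 + (0.1062 - 0.1637i))/(2√2) = (0.3843 - 0.05788i)
|100⟩: (0.9808 - (0.1062 - 0.1637i))/(2√2) = (0.3092 + 0.05788i)
|101⟩: (-0.9808 + (0.1062 - 0.1637i))/(2√2) = (-0.3092 - 0.05788i)
|110⟩: (-0.9808 + (0.1062 - 0.1637i))/(2√2) = (-0.3092 - 0.05788i)
|111⟩: (0.9808 - (0.1062 - 0.1637i))/(2√2) = (0.3092 + 0.05788i)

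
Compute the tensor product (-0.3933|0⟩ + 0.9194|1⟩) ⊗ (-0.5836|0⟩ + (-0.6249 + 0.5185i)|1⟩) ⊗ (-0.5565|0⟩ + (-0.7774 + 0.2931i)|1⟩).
-0.1277|000⟩ + (-0.1784 + 0.06728i)|001⟩ + (-0.1368 + 0.1135i)|010⟩ + (-0.1313 + 0.2306i)|011⟩ + 0.2986|100⟩ + (0.4171 - 0.1573i)|101⟩ + (0.3197 - 0.2653i)|110⟩ + (0.3069 - 0.539i)|111⟩

amp(|b₁b₂…⟩) = product of the factor amplitudes for bits b₁, b₂, …; only kets whose every factor amplitude is nonzero survive.
|000⟩: (-0.3933)(-0.5836)(-0.5565) = -0.1277
|001⟩: (-0.3933)(-0.5836)(-0.7774 + 0.2931i) = (-0.1784 + 0.06728i)
|010⟩: (-0.3933)(-0.6249 + 0.5185i)(-0.5565) = (-0.1368 + 0.1135i)
|011⟩: (-0.3933)(-0.6249 + 0.5185i)(-0.7774 + 0.2931i) = (-0.1313 + 0.2306i)
|100⟩: (0.9194)(-0.5836)(-0.5565) = 0.2986
|101⟩: (0.9194)(-0.5836)(-0.7774 + 0.2931i) = (0.4171 - 0.1573i)
|110⟩: (0.9194)(-0.6249 + 0.5185i)(-0.5565) = (0.3197 - 0.2653i)
|111⟩: (0.9194)(-0.6249 + 0.5185i)(-0.7774 + 0.2931i) = (0.3069 - 0.539i)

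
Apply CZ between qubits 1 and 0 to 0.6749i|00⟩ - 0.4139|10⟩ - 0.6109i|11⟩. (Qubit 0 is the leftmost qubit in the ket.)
0.6749i|00⟩ - 0.4139|10⟩ + 0.6109i|11⟩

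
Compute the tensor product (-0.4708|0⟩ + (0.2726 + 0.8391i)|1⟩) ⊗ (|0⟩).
-0.4708|00⟩ + (0.2726 + 0.8391i)|10⟩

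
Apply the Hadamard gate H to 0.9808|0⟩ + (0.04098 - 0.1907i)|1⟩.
(0.7225 - 0.1348i)|0⟩ + (0.6646 + 0.1348i)|1⟩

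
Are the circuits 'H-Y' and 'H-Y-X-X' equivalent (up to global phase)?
Yes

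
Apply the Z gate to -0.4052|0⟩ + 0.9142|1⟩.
-0.4052|0⟩ - 0.9142|1⟩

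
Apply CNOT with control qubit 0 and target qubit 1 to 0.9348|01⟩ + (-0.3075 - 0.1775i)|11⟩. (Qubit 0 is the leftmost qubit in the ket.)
0.9348|01⟩ + (-0.3075 - 0.1775i)|10⟩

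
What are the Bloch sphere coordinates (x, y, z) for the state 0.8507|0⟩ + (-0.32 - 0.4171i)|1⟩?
(-0.5444, -0.7097, 0.4473)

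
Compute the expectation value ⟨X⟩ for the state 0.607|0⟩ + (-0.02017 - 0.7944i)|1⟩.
-0.02449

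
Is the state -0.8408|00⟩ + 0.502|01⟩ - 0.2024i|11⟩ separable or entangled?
Entangled

Writing the state as a|00⟩ + b|01⟩ + c|10⟩ + d|11⟩, it is a product state iff ad − bc = 0.
Here (a, b, c, d) = (-0.8408, 0.502, 0, -0.2024i): ad − bc = (-0.8408)(-0.2024i) − (0.502)(0) = 0.1702i ≠ 0, so the state is entangled.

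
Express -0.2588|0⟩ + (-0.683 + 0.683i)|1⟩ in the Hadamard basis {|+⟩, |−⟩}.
(-0.666 + 0.483i)|+⟩ + (0.3 - 0.483i)|−⟩

With |ψ⟩ = α|0⟩ + β|1⟩, the Hadamard-basis coefficients are ⟨+|ψ⟩ = (α + β)/√2 and ⟨−|ψ⟩ = (α − β)/√2.
Here α = -0.2588, β = (-0.683 + 0.683i): (α + β)/√2 = (-0.666 + 0.483i), (α − β)/√2 = (0.3 - 0.483i).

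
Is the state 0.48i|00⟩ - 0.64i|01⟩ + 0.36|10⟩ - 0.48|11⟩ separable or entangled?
Separable

Writing the state as a|00⟩ + b|01⟩ + c|10⟩ + d|11⟩, it is a product state iff ad − bc = 0.
Here (a, b, c, d) = (0.48i, -0.64i, 0.36, -0.48): ad − bc = (0.48i)(-0.48) − (-0.64i)(0.36) = 0, so the state is separable.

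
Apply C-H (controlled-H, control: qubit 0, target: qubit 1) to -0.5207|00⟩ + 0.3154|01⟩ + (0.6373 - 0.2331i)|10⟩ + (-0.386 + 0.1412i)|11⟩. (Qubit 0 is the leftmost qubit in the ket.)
-0.5207|00⟩ + 0.3154|01⟩ + (0.1777 - 0.06498i)|10⟩ + (0.7236 - 0.2647i)|11⟩

C-H leaves the control-|0⟩ kets |00⟩, |01⟩ unchanged and applies H to qubit 1 on the control-|1⟩ pair (|10⟩, |11⟩).
H = [[1/√2, 1/√2], [1/√2, -1/√2]].
With a = amp(|10⟩) = (0.6373 - 0.2331i) and b = amp(|11⟩) = (-0.386 + 0.1412i):
new amp(|10⟩) = (1/√2)·a + (1/√2)·b = (0.1777 - 0.06498i)
new amp(|11⟩) = (1/√2)·a + (-1/√2)·b = (0.7236 - 0.2647i)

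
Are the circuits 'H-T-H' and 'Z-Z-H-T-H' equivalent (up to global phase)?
Yes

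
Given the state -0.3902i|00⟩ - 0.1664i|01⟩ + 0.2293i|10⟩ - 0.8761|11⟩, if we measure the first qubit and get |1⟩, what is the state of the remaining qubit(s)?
0.2532i|0⟩ - 0.9674|1⟩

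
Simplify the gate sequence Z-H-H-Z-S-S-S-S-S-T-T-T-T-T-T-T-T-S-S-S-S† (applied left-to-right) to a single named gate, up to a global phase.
S†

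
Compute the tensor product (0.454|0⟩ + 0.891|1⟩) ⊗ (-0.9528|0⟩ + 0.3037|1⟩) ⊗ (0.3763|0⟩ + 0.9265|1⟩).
-0.1628|000⟩ - 0.4008|001⟩ + 0.05188|010⟩ + 0.1277|011⟩ - 0.3195|100⟩ - 0.7865|101⟩ + 0.1018|110⟩ + 0.2507|111⟩

amp(|b₁b₂…⟩) = product of the factor amplitudes for bits b₁, b₂, …; only kets whose every factor amplitude is nonzero survive.
|000⟩: (0.454)(-0.9528)(0.3763) = -0.1628
|001⟩: (0.454)(-0.9528)(0.9265) = -0.4008
|010⟩: (0.454)(0.3037)(0.3763) = 0.05188
|011⟩: (0.454)(0.3037)(0.9265) = 0.1277
|100⟩: (0.891)(-0.9528)(0.3763) = -0.3195
|101⟩: (0.891)(-0.9528)(0.9265) = -0.7865
|110⟩: (0.891)(0.3037)(0.3763) = 0.1018
|111⟩: (0.891)(0.3037)(0.9265) = 0.2507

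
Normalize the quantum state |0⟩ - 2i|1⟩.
1/√5|0⟩ - 0.8944i|1⟩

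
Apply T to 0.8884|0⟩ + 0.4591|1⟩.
0.8884|0⟩ + (0.3246 + 0.3246i)|1⟩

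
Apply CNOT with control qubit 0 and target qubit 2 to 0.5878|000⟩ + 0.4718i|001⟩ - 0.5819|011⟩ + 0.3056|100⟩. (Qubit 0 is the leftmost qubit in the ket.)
0.5878|000⟩ + 0.4718i|001⟩ - 0.5819|011⟩ + 0.3056|101⟩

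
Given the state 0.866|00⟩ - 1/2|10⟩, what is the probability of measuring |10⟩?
1/4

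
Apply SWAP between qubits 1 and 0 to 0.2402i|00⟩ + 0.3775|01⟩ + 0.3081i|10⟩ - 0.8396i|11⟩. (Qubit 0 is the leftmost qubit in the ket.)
0.2402i|00⟩ + 0.3081i|01⟩ + 0.3775|10⟩ - 0.8396i|11⟩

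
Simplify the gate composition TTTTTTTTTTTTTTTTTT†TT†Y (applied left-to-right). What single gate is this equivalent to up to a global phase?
Y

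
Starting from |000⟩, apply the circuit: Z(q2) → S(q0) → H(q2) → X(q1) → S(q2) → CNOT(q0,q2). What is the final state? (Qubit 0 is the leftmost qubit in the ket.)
1/√2|010⟩ + (1/√2)i|011⟩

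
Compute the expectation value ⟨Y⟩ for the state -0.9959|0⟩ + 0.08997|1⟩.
0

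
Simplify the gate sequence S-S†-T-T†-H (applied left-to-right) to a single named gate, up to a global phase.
H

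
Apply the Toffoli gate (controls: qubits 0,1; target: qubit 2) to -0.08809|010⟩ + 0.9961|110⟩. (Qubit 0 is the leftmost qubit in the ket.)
-0.08809|010⟩ + 0.9961|111⟩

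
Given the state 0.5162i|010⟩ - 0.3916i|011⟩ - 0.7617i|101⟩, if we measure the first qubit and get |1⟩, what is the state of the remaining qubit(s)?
-i|01⟩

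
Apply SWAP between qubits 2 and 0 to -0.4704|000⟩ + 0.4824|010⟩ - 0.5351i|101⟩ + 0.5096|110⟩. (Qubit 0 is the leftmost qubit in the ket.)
-0.4704|000⟩ + 0.4824|010⟩ + 0.5096|011⟩ - 0.5351i|101⟩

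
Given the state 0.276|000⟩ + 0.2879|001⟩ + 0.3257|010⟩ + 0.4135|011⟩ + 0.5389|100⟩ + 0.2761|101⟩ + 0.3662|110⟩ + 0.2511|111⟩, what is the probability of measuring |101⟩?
0.07623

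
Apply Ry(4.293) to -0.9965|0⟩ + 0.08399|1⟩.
0.4721|0⟩ - 0.8816|1⟩

Ry(4.293) = [[cos(θ/2), −sin(θ/2)], [sin(θ/2), cos(θ/2)]]; θ = 4.293, cos(θ/2) ≈ -0.544425, sin(θ/2) ≈ 0.838809.
With a = amp(|0⟩) = -0.9965 and b = amp(|1⟩) = 0.08399:
new amp(|0⟩) = (-0.544425)·a + (-0.838809)·b = 0.4721
new amp(|1⟩) = (0.838809)·a + (-0.544425)·b = -0.8816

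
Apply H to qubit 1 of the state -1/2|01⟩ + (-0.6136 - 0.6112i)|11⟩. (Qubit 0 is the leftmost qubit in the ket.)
-1/√8|00⟩ + 1/√8|01⟩ + (-0.4339 - 0.4322i)|10⟩ + (0.4339 + 0.4322i)|11⟩

H on qubit 1 mixes each pair of kets that differ only in qubit 1: amplitudes (a, b) of (|…0…⟩, |…1…⟩) become ((a + b)/√2, (a − b)/√2). Kets absent from the input have amplitude 0.
(|00⟩, |01⟩): (a, b) = (0, -1/2) → (-1/√8, 1/√8)
(|10⟩, |11⟩): (a, b) = (0, (-0.6136 - 0.6112i)) → ((-0.4339 - 0.4322i), (0.4339 + 0.4322i))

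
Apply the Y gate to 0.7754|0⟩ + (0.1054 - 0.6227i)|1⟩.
(-0.6227 - 0.1054i)|0⟩ + 0.7754i|1⟩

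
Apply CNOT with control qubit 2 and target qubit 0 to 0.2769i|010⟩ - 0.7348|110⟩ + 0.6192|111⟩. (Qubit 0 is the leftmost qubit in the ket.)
0.2769i|010⟩ + 0.6192|011⟩ - 0.7348|110⟩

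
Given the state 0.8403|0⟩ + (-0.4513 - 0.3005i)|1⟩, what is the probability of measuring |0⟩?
0.7061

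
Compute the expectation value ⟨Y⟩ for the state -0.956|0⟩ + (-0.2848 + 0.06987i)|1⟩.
-0.1336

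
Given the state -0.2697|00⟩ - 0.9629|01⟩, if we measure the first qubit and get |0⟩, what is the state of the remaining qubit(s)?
-0.2697|0⟩ - 0.9629|1⟩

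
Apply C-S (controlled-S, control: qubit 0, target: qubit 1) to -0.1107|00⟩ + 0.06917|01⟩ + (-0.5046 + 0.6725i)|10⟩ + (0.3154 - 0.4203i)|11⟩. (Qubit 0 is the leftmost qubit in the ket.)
-0.1107|00⟩ + 0.06917|01⟩ + (-0.5046 + 0.6725i)|10⟩ + (0.4203 + 0.3154i)|11⟩

C-S leaves the control-|0⟩ kets |00⟩, |01⟩ unchanged and applies S to qubit 1 on the control-|1⟩ pair (|10⟩, |11⟩).
S = [[1, 0], [0, i]].
With a = amp(|10⟩) = (-0.5046 + 0.6725i) and b = amp(|11⟩) = (0.3154 - 0.4203i):
new amp(|10⟩) = (1)·a = (-0.5046 + 0.6725i)
new amp(|11⟩) = (i)·b = (0.4203 + 0.3154i)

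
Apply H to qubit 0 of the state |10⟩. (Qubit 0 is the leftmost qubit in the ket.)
1/√2|00⟩ - 1/√2|10⟩

H on qubit 0 mixes each pair of kets that differ only in qubit 0: amplitudes (a, b) of (|…0…⟩, |…1…⟩) become ((a + b)/√2, (a − b)/√2). Kets absent from the input have amplitude 0.
(|00⟩, |10⟩): (a, b) = (0, 1) → (1/√2, -1/√2)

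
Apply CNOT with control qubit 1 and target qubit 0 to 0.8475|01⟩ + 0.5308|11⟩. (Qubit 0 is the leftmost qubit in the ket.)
0.5308|01⟩ + 0.8475|11⟩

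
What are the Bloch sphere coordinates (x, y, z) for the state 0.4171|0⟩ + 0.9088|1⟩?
(0.7581, 0, -0.6519)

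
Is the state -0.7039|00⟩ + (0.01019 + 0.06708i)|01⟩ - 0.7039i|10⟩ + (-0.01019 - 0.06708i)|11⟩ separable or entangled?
Entangled

Writing the state as a|00⟩ + b|01⟩ + c|10⟩ + d|11⟩, it is a product state iff ad − bc = 0.
Here (a, b, c, d) = (-0.7039, (0.01019 + 0.06708i), -0.7039i, (-0.01019 - 0.06708i)): ad − bc = (-0.7039)(-0.01019 - 0.06708i) − (0.01019 + 0.06708i)(-0.7039i) = (-0.04004 + 0.05439i) ≠ 0, so the state is entangled.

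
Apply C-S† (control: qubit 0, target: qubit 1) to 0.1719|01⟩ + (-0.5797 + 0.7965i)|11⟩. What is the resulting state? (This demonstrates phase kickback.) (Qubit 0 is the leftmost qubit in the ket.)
0.1719|01⟩ + (0.7965 + 0.5797i)|11⟩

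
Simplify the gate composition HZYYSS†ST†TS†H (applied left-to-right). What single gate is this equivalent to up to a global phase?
X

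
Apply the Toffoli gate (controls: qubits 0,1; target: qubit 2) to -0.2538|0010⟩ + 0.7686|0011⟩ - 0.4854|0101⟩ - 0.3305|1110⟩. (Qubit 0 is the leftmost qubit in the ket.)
-0.2538|0010⟩ + 0.7686|0011⟩ - 0.4854|0101⟩ - 0.3305|1100⟩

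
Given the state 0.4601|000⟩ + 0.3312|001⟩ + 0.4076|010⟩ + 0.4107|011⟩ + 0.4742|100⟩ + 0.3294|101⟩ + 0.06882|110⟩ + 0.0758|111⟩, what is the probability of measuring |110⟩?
0.004736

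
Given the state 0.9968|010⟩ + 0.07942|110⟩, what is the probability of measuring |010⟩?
0.9936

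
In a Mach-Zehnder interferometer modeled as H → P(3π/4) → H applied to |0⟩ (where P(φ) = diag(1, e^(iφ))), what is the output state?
(0.1464 + (1/√8)i)|0⟩ + (0.8536 - (1/√8)i)|1⟩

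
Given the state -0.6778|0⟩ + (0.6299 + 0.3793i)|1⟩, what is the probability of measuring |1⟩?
0.5406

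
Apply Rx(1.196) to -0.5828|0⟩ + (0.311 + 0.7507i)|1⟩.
(-0.05903 - 0.1751i)|0⟩ + (0.257 + 0.9485i)|1⟩

Rx(1.196) = [[cos(θ/2), −i·sin(θ/2)], [−i·sin(θ/2), cos(θ/2)]]; θ = 1.196, cos(θ/2) ≈ 0.826463, sin(θ/2) ≈ 0.562991.
With a = amp(|0⟩) = -0.5828 and b = amp(|1⟩) = (0.311 + 0.7507i):
new amp(|0⟩) = (0.826463)·a + (-0.562991i)·b = (-0.05903 - 0.1751i)
new amp(|1⟩) = (-0.562991i)·a + (0.826463)·b = (0.257 + 0.9485i)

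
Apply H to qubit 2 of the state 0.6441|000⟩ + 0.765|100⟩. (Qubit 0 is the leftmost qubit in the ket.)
0.4554|000⟩ + 0.4554|001⟩ + 0.5409|100⟩ + 0.5409|101⟩

H on qubit 2 mixes each pair of kets that differ only in qubit 2: amplitudes (a, b) of (|…0…⟩, |…1…⟩) become ((a + b)/√2, (a − b)/√2). Kets absent from the input have amplitude 0.
(|000⟩, |001⟩): (a, b) = (0.6441, 0) → (0.4554, 0.4554)
(|100⟩, |101⟩): (a, b) = (0.765, 0) → (0.5409, 0.5409)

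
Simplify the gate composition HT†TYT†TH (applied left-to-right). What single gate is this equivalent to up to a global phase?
Y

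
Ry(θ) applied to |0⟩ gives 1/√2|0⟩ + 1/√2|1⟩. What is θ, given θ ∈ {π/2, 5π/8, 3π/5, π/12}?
π/2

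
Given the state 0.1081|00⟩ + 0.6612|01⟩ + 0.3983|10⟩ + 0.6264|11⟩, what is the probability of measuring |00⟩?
0.01169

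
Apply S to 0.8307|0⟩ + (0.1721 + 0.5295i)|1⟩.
0.8307|0⟩ + (-0.5295 + 0.1721i)|1⟩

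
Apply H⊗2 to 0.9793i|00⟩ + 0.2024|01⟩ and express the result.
(0.1012 + 0.4897i)|00⟩ + (-0.1012 + 0.4897i)|01⟩ + (0.1012 + 0.4897i)|10⟩ + (-0.1012 + 0.4897i)|11⟩

H⊗2 gives amp(|y⟩) = (1/2) Σ_x (−1)^(x·y) amp(|x⟩), where x·y is the number of positions in which both x and y have a 1.
|00⟩: (0.9793i + 0.2024)/2 = (0.1012 + 0.4897i)
|01⟩: (0.9793i - 0.2024)/2 = (-0.1012 + 0.4897i)
|10⟩: (0.9793i + 0.2024)/2 = (0.1012 + 0.4897i)
|11⟩: (0.9793i - 0.2024)/2 = (-0.1012 + 0.4897i)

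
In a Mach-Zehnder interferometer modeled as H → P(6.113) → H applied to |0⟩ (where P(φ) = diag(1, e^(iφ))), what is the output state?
(0.9928 - 0.08468i)|0⟩ + (0.007223 + 0.08468i)|1⟩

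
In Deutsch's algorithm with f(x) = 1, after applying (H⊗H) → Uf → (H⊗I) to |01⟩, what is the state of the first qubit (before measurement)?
|0⟩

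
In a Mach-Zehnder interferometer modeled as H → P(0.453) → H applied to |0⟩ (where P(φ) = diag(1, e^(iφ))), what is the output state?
(0.9496 + 0.2188i)|0⟩ + (0.05043 - 0.2188i)|1⟩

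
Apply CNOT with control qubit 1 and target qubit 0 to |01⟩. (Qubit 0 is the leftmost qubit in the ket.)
|11⟩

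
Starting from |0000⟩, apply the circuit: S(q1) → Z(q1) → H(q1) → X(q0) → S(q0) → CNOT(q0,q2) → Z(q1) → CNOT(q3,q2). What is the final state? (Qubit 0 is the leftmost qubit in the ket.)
(1/√2)i|1010⟩ - (1/√2)i|1110⟩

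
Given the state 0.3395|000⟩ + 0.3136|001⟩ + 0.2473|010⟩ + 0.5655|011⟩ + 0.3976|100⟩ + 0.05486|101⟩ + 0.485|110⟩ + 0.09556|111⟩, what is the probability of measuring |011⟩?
0.3198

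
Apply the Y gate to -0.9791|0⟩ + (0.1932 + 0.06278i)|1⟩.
(0.06278 - 0.1932i)|0⟩ - 0.9791i|1⟩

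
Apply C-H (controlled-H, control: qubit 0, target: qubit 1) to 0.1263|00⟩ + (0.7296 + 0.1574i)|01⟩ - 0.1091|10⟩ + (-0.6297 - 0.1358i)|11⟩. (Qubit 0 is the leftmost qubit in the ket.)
0.1263|00⟩ + (0.7296 + 0.1574i)|01⟩ + (-0.5224 - 0.09603i)|10⟩ + (0.3681 + 0.09603i)|11⟩

C-H leaves the control-|0⟩ kets |00⟩, |01⟩ unchanged and applies H to qubit 1 on the control-|1⟩ pair (|10⟩, |11⟩).
H = [[1/√2, 1/√2], [1/√2, -1/√2]].
With a = amp(|10⟩) = -0.1091 and b = amp(|11⟩) = (-0.6297 - 0.1358i):
new amp(|10⟩) = (1/√2)·a + (1/√2)·b = (-0.5224 - 0.09603i)
new amp(|11⟩) = (1/√2)·a + (-1/√2)·b = (0.3681 + 0.09603i)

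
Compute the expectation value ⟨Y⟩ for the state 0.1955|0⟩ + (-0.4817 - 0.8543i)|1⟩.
-0.334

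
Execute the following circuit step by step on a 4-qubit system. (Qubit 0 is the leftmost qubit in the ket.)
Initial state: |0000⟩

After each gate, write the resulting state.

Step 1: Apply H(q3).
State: 1/√2|0000⟩ + 1/√2|0001⟩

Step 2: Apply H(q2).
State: 1/2|0000⟩ + 1/2|0001⟩ + 1/2|0010⟩ + 1/2|0011⟩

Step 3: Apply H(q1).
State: 1/√8|0000⟩ + 1/√8|0001⟩ + 1/√8|0010⟩ + 1/√8|0011⟩ + 1/√8|0100⟩ + 1/√8|0101⟩ + 1/√8|0110⟩ + 1/√8|0111⟩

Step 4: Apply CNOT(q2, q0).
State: 1/√8|0000⟩ + 1/√8|0001⟩ + 1/√8|0100⟩ + 1/√8|0101⟩ + 1/√8|1010⟩ + 1/√8|1011⟩ + 1/√8|1110⟩ + 1/√8|1111⟩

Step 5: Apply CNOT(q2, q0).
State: 1/√8|0000⟩ + 1/√8|0001⟩ + 1/√8|0010⟩ + 1/√8|0011⟩ + 1/√8|0100⟩ + 1/√8|0101⟩ + 1/√8|0110⟩ + 1/√8|0111⟩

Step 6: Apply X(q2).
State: 1/√8|0000⟩ + 1/√8|0001⟩ + 1/√8|0010⟩ + 1/√8|0011⟩ + 1/√8|0100⟩ + 1/√8|0101⟩ + 1/√8|0110⟩ + 1/√8|0111⟩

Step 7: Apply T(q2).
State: 1/√8|0000⟩ + 1/√8|0001⟩ + (0.25 + 0.25i)|0010⟩ + (0.25 + 0.25i)|0011⟩ + 1/√8|0100⟩ + 1/√8|0101⟩ + (0.25 + 0.25i)|0110⟩ + (0.25 + 0.25i)|0111⟩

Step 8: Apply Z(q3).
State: 1/√8|0000⟩ - 1/√8|0001⟩ + (0.25 + 0.25i)|0010⟩ + (-0.25 - 0.25i)|0011⟩ + 1/√8|0100⟩ - 1/√8|0101⟩ + (0.25 + 0.25i)|0110⟩ + (-0.25 - 0.25i)|0111⟩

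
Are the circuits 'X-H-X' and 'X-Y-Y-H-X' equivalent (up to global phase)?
Yes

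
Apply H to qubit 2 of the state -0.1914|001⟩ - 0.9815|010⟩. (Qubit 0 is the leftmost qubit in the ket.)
-0.1353|000⟩ + 0.1353|001⟩ - 0.694|010⟩ - 0.694|011⟩

H on qubit 2 mixes each pair of kets that differ only in qubit 2: amplitudes (a, b) of (|…0…⟩, |…1…⟩) become ((a + b)/√2, (a − b)/√2). Kets absent from the input have amplitude 0.
(|000⟩, |001⟩): (a, b) = (0, -0.1914) → (-0.1353, 0.1353)
(|010⟩, |011⟩): (a, b) = (-0.9815, 0) → (-0.694, -0.694)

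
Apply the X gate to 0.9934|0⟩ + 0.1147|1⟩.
0.1147|0⟩ + 0.9934|1⟩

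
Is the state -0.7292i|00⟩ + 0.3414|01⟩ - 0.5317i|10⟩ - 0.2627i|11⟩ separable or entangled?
Entangled

Writing the state as a|00⟩ + b|01⟩ + c|10⟩ + d|11⟩, it is a product state iff ad − bc = 0.
Here (a, b, c, d) = (-0.7292i, 0.3414, -0.5317i, -0.2627i): ad − bc = (-0.7292i)(-0.2627i) − (0.3414)(-0.5317i) = (-0.1916 + 0.1815i) ≠ 0, so the state is entangled.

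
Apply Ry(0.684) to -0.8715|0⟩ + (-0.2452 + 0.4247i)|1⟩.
(-0.7388 - 0.1424i)|0⟩ + (-0.5233 + 0.4001i)|1⟩

Ry(0.684) = [[cos(θ/2), −sin(θ/2)], [sin(θ/2), cos(θ/2)]]; θ = 0.684, cos(θ/2) ≈ 0.942086, sin(θ/2) ≈ 0.335372.
With a = amp(|0⟩) = -0.8715 and b = amp(|1⟩) = (-0.2452 + 0.4247i):
new amp(|0⟩) = (0.942086)·a + (-0.335372)·b = (-0.7388 - 0.1424i)
new amp(|1⟩) = (0.335372)·a + (0.942086)·b = (-0.5233 + 0.4001i)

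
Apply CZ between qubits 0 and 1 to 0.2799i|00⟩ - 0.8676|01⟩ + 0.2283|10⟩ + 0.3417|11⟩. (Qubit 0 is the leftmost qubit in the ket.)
0.2799i|00⟩ - 0.8676|01⟩ + 0.2283|10⟩ - 0.3417|11⟩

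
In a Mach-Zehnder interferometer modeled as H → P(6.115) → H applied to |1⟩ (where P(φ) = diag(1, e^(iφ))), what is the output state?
(0.007055 + 0.0837i)|0⟩ + (0.9929 - 0.0837i)|1⟩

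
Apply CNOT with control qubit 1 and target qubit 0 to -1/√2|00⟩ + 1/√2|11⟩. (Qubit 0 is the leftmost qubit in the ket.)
-1/√2|00⟩ + 1/√2|01⟩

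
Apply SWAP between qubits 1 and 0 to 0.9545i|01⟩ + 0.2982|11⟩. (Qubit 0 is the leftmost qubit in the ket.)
0.9545i|10⟩ + 0.2982|11⟩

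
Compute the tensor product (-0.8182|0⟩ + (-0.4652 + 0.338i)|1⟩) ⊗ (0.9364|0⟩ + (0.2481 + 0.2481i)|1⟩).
-0.7662|00⟩ + (-0.203 - 0.203i)|01⟩ + (-0.4356 + 0.3165i)|10⟩ + (-0.1993 - 0.03156i)|11⟩

amp(|b₁b₂…⟩) = product of the factor amplitudes for bits b₁, b₂, …; only kets whose every factor amplitude is nonzero survive.
|00⟩: (-0.8182)(0.9364) = -0.7662
|01⟩: (-0.8182)(0.2481 + 0.2481i) = (-0.203 - 0.203i)
|10⟩: (-0.4652 + 0.338i)(0.9364) = (-0.4356 + 0.3165i)
|11⟩: (-0.4652 + 0.338i)(0.2481 + 0.2481i) = (-0.1993 - 0.03156i)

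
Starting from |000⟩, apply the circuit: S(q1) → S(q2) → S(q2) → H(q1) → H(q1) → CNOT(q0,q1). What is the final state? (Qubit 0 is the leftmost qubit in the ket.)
|000⟩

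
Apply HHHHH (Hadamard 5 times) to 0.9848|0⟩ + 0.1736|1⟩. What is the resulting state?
0.8191|0⟩ + 0.5736|1⟩

H² = I, so H^5 = H: a single Hadamard. With (a, b) = (0.9848, 0.1736), H gives ((a + b)/√2, (a − b)/√2) = (0.8191, 0.5736).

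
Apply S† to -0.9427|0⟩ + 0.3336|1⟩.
-0.9427|0⟩ - 0.3336i|1⟩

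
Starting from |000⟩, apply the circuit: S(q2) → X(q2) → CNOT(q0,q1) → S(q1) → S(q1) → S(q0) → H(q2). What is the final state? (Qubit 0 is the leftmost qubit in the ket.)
1/√2|000⟩ - 1/√2|001⟩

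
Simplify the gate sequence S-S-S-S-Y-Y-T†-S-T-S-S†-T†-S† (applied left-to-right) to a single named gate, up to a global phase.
T†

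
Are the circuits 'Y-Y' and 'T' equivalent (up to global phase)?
No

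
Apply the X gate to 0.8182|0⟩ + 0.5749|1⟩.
0.5749|0⟩ + 0.8182|1⟩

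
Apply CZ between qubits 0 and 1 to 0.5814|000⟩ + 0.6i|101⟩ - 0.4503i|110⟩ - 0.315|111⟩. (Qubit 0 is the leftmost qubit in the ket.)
0.5814|000⟩ + 0.6i|101⟩ + 0.4503i|110⟩ + 0.315|111⟩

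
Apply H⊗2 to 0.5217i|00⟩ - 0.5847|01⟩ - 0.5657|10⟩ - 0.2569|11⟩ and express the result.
(-0.7037 + 0.2609i)|00⟩ + (0.138 + 0.2609i)|01⟩ + (0.119 + 0.2609i)|10⟩ + (0.4468 + 0.2609i)|11⟩

H⊗2 gives amp(|y⟩) = (1/2) Σ_x (−1)^(x·y) amp(|x⟩), where x·y is the number of positions in which both x and y have a 1.
|00⟩: (0.5217i - 0.5847 - 0.5657 - 0.2569)/2 = (-0.7037 + 0.2609i)
|01⟩: (0.5217i + 0.5847 - 0.5657 + 0.2569)/2 = (0.138 + 0.2609i)
|10⟩: (0.5217i - 0.5847 + 0.5657 + 0.2569)/2 = (0.119 + 0.2609i)
|11⟩: (0.5217i + 0.5847 + 0.5657 - 0.2569)/2 = (0.4468 + 0.2609i)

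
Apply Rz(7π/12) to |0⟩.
(0.6088 - 0.7934i)|0⟩

Rz(7π/12) = [[e^(−iθ/2), 0], [0, e^(iθ/2)]] with e^(±iθ/2) = cos(θ/2) ± i·sin(θ/2); θ = 7π/12, cos(θ/2) ≈ 0.608761, sin(θ/2) ≈ 0.793353.
With a = amp(|0⟩) = 1 and b = amp(|1⟩) = 0:
new amp(|0⟩) = (0.608761 - 0.793353i)·a = (0.6088 - 0.7934i)
new amp(|1⟩) = (0.608761 + 0.793353i)·b = 0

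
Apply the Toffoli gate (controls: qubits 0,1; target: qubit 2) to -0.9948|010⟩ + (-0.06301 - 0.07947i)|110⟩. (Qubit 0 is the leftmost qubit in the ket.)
-0.9948|010⟩ + (-0.06301 - 0.07947i)|111⟩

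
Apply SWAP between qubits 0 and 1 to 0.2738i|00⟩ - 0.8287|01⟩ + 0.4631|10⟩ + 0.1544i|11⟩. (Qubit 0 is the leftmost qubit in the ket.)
0.2738i|00⟩ + 0.4631|01⟩ - 0.8287|10⟩ + 0.1544i|11⟩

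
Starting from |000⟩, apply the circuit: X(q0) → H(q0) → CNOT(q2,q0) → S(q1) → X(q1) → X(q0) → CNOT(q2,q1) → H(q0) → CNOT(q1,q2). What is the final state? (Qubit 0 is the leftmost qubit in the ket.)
-|111⟩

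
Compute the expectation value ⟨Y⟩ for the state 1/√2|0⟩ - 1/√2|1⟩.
0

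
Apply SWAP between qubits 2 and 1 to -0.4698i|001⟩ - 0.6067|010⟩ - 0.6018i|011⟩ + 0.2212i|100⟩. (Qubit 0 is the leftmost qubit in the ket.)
-0.6067|001⟩ - 0.4698i|010⟩ - 0.6018i|011⟩ + 0.2212i|100⟩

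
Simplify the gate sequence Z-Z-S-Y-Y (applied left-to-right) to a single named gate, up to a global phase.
S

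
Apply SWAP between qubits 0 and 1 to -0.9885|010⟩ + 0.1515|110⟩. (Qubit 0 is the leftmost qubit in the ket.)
-0.9885|100⟩ + 0.1515|110⟩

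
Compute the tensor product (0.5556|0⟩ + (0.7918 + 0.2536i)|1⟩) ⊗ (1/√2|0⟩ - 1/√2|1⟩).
0.3929|00⟩ - 0.3929|01⟩ + (0.5599 + 0.1793i)|10⟩ + (-0.5599 - 0.1793i)|11⟩

amp(|b₁b₂…⟩) = product of the factor amplitudes for bits b₁, b₂, …; only kets whose every factor amplitude is nonzero survive.
|00⟩: (0.5556)(1/√2) = 0.3929
|01⟩: (0.5556)(-1/√2) = -0.3929
|10⟩: (0.7918 + 0.2536i)(1/√2) = (0.5599 + 0.1793i)
|11⟩: (0.7918 + 0.2536i)(-1/√2) = (-0.5599 - 0.1793i)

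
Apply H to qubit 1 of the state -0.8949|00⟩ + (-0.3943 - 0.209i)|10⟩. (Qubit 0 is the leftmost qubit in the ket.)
-0.6328|00⟩ - 0.6328|01⟩ + (-0.2788 - 0.1478i)|10⟩ + (-0.2788 - 0.1478i)|11⟩

H on qubit 1 mixes each pair of kets that differ only in qubit 1: amplitudes (a, b) of (|…0…⟩, |…1…⟩) become ((a + b)/√2, (a − b)/√2). Kets absent from the input have amplitude 0.
(|00⟩, |01⟩): (a, b) = (-0.8949, 0) → (-0.6328, -0.6328)
(|10⟩, |11⟩): (a, b) = ((-0.3943 - 0.209i), 0) → ((-0.2788 - 0.1478i), (-0.2788 - 0.1478i))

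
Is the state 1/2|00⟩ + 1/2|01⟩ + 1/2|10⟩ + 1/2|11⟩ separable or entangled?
Separable

Writing the state as a|00⟩ + b|01⟩ + c|10⟩ + d|11⟩, it is a product state iff ad − bc = 0.
Here (a, b, c, d) = (1/2, 1/2, 1/2, 1/2): ad − bc = (1/2)(1/2) − (1/2)(1/2) = 0, so the state is separable.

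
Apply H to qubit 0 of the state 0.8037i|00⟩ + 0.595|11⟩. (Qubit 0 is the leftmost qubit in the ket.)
0.5683i|00⟩ + 0.4207|01⟩ + 0.5683i|10⟩ - 0.4207|11⟩

H on qubit 0 mixes each pair of kets that differ only in qubit 0: amplitudes (a, b) of (|…0…⟩, |…1…⟩) become ((a + b)/√2, (a − b)/√2). Kets absent from the input have amplitude 0.
(|00⟩, |10⟩): (a, b) = (0.8037i, 0) → (0.5683i, 0.5683i)
(|01⟩, |11⟩): (a, b) = (0, 0.595) → (0.4207, -0.4207)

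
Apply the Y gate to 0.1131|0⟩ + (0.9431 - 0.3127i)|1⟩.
(-0.3127 - 0.9431i)|0⟩ + 0.1131i|1⟩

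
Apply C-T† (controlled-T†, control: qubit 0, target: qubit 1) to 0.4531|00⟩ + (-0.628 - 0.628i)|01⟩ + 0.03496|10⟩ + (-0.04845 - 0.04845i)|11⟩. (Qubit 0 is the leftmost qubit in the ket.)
0.4531|00⟩ + (-0.628 - 0.628i)|01⟩ + 0.03496|10⟩ - 0.06852|11⟩

C-T† leaves the control-|0⟩ kets |00⟩, |01⟩ unchanged and applies T† to qubit 1 on the control-|1⟩ pair (|10⟩, |11⟩).
T† = [[1, 0], [0, (1/√2 - (1/√2)i)]].
With a = amp(|10⟩) = 0.03496 and b = amp(|11⟩) = (-0.04845 - 0.04845i):
new amp(|10⟩) = (1)·a = 0.03496
new amp(|11⟩) = (1/√2 - (1/√2)i)·b = -0.06852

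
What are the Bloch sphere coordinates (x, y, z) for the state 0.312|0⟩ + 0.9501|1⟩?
(0.5929, 0, -0.8053)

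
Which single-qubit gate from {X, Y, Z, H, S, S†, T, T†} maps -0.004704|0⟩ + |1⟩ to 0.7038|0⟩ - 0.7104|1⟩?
H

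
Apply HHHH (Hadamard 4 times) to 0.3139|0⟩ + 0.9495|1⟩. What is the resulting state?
0.3139|0⟩ + 0.9495|1⟩

H² = I, so an even number of Hadamards cancels: H^4 = I and the state is unchanged.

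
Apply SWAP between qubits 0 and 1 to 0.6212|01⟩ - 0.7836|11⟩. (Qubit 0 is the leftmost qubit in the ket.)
0.6212|10⟩ - 0.7836|11⟩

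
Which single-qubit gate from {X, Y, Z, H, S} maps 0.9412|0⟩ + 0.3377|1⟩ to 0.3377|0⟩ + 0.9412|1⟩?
X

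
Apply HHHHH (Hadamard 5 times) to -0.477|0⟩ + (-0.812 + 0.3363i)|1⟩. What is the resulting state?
(-0.9115 + 0.2378i)|0⟩ + (0.2369 - 0.2378i)|1⟩

H² = I, so H^5 = H: a single Hadamard. With (a, b) = (-0.477, (-0.812 + 0.3363i)), H gives ((a + b)/√2, (a − b)/√2) = ((-0.9115 + 0.2378i), (0.2369 - 0.2378i)).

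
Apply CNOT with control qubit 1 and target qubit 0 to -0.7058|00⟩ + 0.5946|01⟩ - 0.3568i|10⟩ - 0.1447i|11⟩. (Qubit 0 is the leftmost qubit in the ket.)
-0.7058|00⟩ - 0.1447i|01⟩ - 0.3568i|10⟩ + 0.5946|11⟩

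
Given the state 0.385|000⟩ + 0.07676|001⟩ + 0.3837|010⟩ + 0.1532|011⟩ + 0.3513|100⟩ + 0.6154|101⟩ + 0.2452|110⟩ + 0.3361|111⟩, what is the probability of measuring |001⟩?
0.005892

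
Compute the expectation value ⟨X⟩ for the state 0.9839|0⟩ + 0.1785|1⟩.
0.3513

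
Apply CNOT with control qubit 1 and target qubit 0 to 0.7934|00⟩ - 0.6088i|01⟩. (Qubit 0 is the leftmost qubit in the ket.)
0.7934|00⟩ - 0.6088i|11⟩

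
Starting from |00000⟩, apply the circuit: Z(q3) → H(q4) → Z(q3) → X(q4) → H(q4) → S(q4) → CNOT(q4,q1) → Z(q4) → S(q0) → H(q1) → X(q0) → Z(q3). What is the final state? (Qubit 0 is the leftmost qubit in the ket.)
1/√2|10000⟩ + 1/√2|11000⟩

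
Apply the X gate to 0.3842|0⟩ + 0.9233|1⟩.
0.9233|0⟩ + 0.3842|1⟩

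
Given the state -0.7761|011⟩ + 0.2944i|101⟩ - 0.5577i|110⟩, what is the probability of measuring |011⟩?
0.6023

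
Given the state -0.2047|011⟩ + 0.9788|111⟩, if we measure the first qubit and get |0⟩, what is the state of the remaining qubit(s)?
-|11⟩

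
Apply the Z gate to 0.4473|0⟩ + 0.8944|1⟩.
0.4473|0⟩ - 0.8944|1⟩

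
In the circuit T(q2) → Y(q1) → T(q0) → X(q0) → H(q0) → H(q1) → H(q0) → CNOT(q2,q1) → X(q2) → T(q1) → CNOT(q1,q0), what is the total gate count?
11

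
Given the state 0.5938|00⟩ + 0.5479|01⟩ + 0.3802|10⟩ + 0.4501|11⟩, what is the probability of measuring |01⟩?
0.3002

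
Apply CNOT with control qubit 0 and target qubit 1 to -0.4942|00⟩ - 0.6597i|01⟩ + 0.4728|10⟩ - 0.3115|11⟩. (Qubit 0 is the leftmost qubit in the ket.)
-0.4942|00⟩ - 0.6597i|01⟩ - 0.3115|10⟩ + 0.4728|11⟩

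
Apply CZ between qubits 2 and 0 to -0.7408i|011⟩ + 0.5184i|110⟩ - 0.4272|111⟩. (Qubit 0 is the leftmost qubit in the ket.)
-0.7408i|011⟩ + 0.5184i|110⟩ + 0.4272|111⟩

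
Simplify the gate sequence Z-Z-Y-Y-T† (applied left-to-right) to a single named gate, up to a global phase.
T†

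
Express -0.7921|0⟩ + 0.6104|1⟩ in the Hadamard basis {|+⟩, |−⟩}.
-0.1285|+⟩ - 0.9917|−⟩

With |ψ⟩ = α|0⟩ + β|1⟩, the Hadamard-basis coefficients are ⟨+|ψ⟩ = (α + β)/√2 and ⟨−|ψ⟩ = (α − β)/√2.
Here α = -0.7921, β = 0.6104: (α + β)/√2 = -0.1285, (α − β)/√2 = -0.9917.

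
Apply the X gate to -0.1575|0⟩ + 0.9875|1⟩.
0.9875|0⟩ - 0.1575|1⟩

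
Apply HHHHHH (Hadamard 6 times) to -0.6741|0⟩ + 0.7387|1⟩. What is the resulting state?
-0.6741|0⟩ + 0.7387|1⟩

H² = I, so an even number of Hadamards cancels: H^6 = I and the state is unchanged.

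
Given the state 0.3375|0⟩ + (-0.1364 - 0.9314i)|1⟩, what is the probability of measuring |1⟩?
0.8861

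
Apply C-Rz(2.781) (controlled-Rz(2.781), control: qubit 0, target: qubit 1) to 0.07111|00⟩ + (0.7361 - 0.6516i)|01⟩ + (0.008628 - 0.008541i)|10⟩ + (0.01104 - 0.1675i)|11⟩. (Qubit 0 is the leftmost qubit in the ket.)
0.07111|00⟩ + (0.7361 - 0.6516i)|01⟩ + (-0.006855 - 0.01002i)|10⟩ + (0.1668 - 0.01918i)|11⟩

C-Rz(2.781) leaves the control-|0⟩ kets |00⟩, |01⟩ unchanged and applies Rz(2.781) to qubit 1 on the control-|1⟩ pair (|10⟩, |11⟩).
Rz(2.781) = [[e^(−iθ/2), 0], [0, e^(iθ/2)]] with e^(±iθ/2) = cos(θ/2) ± i·sin(θ/2); θ = 2.781, cos(θ/2) ≈ 0.179321, sin(θ/2) ≈ 0.983791.
With a = amp(|10⟩) = (0.008628 - 0.008541i) and b = amp(|11⟩) = (0.01104 - 0.1675i):
new amp(|10⟩) = (0.179321 - 0.983791i)·a = (-0.006855 - 0.01002i)
new amp(|11⟩) = (0.179321 + 0.983791i)·b = (0.1668 - 0.01918i)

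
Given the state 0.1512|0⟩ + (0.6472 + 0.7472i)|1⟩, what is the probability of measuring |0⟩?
0.02286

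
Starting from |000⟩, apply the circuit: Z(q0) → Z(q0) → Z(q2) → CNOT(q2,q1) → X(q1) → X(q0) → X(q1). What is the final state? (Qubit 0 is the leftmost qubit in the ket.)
|100⟩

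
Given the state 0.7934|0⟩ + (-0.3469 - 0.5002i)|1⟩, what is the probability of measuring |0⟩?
0.6295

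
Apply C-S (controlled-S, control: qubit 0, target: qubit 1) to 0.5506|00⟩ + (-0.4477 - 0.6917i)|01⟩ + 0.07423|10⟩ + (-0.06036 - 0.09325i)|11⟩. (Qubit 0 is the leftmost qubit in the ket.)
0.5506|00⟩ + (-0.4477 - 0.6917i)|01⟩ + 0.07423|10⟩ + (0.09325 - 0.06036i)|11⟩

C-S leaves the control-|0⟩ kets |00⟩, |01⟩ unchanged and applies S to qubit 1 on the control-|1⟩ pair (|10⟩, |11⟩).
S = [[1, 0], [0, i]].
With a = amp(|10⟩) = 0.07423 and b = amp(|11⟩) = (-0.06036 - 0.09325i):
new amp(|10⟩) = (1)·a = 0.07423
new amp(|11⟩) = (i)·b = (0.09325 - 0.06036i)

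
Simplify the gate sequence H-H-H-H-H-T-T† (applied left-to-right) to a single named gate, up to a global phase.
H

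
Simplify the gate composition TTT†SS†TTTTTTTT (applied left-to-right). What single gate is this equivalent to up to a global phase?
T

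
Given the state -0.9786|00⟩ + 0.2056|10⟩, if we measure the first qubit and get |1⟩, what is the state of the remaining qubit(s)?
|0⟩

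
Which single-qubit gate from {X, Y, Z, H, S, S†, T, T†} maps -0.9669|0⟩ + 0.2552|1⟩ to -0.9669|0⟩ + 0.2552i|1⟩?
S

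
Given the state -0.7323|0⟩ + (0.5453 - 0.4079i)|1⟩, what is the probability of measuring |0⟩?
0.5363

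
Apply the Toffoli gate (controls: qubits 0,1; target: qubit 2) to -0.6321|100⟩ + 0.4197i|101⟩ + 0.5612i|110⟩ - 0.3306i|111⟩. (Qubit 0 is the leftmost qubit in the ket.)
-0.6321|100⟩ + 0.4197i|101⟩ - 0.3306i|110⟩ + 0.5612i|111⟩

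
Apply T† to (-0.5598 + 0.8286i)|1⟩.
(0.1901 + 0.9817i)|1⟩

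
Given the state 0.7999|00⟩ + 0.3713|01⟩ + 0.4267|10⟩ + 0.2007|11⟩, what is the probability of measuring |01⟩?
0.1379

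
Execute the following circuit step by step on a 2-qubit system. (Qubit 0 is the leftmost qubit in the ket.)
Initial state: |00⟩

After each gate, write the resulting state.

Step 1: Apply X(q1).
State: |01⟩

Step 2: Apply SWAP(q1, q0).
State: |10⟩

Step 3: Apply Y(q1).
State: i|11⟩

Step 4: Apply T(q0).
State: (-1/√2 + (1/√2)i)|11⟩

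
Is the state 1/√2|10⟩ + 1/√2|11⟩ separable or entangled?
Separable

Writing the state as a|00⟩ + b|01⟩ + c|10⟩ + d|11⟩, it is a product state iff ad − bc = 0.
Here (a, b, c, d) = (0, 0, 1/√2, 1/√2): ad − bc = (0)(1/√2) − (0)(1/√2) = 0, so the state is separable.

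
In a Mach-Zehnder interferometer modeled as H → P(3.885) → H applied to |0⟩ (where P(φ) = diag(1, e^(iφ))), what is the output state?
(0.1319 - 0.3384i)|0⟩ + (0.8681 + 0.3384i)|1⟩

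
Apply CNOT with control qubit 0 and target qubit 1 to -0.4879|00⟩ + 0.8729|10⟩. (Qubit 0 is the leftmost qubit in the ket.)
-0.4879|00⟩ + 0.8729|11⟩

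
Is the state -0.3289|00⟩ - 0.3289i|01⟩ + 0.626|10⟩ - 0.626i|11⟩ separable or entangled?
Entangled

Writing the state as a|00⟩ + b|01⟩ + c|10⟩ + d|11⟩, it is a product state iff ad − bc = 0.
Here (a, b, c, d) = (-0.3289, -0.3289i, 0.626, -0.626i): ad − bc = (-0.3289)(-0.626i) − (-0.3289i)(0.626) = 0.4118i ≠ 0, so the state is entangled.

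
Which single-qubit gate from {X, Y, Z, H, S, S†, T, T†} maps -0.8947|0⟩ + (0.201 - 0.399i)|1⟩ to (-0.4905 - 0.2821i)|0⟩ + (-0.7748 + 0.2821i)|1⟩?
H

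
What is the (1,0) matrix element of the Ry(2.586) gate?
0.9617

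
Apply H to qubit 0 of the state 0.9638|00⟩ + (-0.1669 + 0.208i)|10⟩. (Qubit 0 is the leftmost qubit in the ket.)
(0.5635 + 0.1471i)|00⟩ + (0.7995 - 0.1471i)|10⟩

H on qubit 0 mixes each pair of kets that differ only in qubit 0: amplitudes (a, b) of (|…0…⟩, |…1…⟩) become ((a + b)/√2, (a − b)/√2). Kets absent from the input have amplitude 0.
(|00⟩, |10⟩): (a, b) = (0.9638, (-0.1669 + 0.208i)) → ((0.5635 + 0.1471i), (0.7995 - 0.1471i))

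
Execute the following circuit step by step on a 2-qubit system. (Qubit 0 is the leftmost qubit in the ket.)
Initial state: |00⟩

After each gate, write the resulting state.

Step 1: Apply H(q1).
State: 1/√2|00⟩ + 1/√2|01⟩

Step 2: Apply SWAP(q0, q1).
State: 1/√2|00⟩ + 1/√2|10⟩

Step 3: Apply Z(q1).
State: 1/√2|00⟩ + 1/√2|10⟩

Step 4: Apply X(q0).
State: 1/√2|00⟩ + 1/√2|10⟩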